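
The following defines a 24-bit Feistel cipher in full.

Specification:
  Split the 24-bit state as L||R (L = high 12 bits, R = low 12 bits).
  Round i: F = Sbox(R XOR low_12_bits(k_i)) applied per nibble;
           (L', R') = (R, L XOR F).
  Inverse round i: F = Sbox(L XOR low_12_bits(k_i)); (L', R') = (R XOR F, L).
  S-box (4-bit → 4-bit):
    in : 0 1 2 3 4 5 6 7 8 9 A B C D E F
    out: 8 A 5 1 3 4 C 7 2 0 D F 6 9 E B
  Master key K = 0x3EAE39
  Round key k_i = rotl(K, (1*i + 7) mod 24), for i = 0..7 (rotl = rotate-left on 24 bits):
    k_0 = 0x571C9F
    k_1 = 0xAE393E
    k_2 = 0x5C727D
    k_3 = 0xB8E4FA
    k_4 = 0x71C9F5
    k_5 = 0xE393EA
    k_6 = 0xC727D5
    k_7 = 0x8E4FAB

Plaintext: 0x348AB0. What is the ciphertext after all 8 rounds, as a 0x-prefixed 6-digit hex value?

0xE4A2D6

s_0 = plaintext = 0x348AB0
s_1 = Round(s_0, k_0) = 0xAB0F13
s_2 = Round(s_1, k_1) = 0xF136E9
s_3 = Round(s_2, k_2) = 0x6E9C10
s_4 = Round(s_3, k_3) = 0xC10404
s_5 = Round(s_4, k_4) = 0x4045AA
s_6 = Round(s_5, k_5) = 0x5AA83C
s_7 = Round(s_6, k_6) = 0x83CE4A
s_8 = Round(s_7, k_7) = 0xE4A2D6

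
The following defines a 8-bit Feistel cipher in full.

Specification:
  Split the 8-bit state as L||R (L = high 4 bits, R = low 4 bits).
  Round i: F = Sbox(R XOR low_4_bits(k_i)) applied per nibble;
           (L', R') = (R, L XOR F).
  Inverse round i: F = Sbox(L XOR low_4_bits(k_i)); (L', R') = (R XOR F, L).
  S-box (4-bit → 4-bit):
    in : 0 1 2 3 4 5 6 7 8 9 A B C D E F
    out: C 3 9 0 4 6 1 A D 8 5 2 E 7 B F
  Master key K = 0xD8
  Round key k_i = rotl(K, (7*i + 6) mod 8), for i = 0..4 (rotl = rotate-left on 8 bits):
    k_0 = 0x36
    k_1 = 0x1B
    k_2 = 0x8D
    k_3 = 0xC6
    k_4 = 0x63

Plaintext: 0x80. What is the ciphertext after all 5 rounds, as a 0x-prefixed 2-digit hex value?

s_0 = plaintext = 0x80
s_1 = Round(s_0, k_0) = 0x09
s_2 = Round(s_1, k_1) = 0x99
s_3 = Round(s_2, k_2) = 0x9D
s_4 = Round(s_3, k_3) = 0xDB
s_5 = Round(s_4, k_4) = 0xB0

0xB0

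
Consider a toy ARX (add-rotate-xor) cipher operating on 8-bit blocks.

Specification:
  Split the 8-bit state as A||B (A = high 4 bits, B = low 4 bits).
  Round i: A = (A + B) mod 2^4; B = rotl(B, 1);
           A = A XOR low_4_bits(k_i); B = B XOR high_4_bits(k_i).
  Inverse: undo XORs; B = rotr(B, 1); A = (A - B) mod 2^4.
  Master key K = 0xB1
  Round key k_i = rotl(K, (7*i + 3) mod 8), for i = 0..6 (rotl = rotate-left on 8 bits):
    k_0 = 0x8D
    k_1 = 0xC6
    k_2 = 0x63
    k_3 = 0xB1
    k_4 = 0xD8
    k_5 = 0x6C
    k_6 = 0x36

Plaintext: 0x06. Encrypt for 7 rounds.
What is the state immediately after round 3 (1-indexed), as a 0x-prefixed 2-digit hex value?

s_0 = plaintext = 0x06
s_1 = Round(s_0, k_0) = 0xB4
s_2 = Round(s_1, k_1) = 0x94
s_3 = Round(s_2, k_2) = 0xEE
s_4 = Round(s_3, k_3) = 0xD6
s_5 = Round(s_4, k_4) = 0xB1
s_6 = Round(s_5, k_5) = 0x04
s_7 = Round(s_6, k_6) = 0x2B

0xEE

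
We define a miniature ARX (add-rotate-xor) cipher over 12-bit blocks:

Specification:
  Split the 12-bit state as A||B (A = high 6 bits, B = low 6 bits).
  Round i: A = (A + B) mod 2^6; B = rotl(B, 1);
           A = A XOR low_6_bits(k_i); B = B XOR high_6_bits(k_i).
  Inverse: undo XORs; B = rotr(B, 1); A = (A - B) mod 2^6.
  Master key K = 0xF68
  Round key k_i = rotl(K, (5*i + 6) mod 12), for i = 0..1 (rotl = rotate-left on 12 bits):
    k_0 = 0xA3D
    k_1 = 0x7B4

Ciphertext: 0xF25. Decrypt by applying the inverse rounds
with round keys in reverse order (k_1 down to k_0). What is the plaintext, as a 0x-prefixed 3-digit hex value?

s_0 = ciphertext = 0xF25
s_1 = InvRound(s_0, k_1) = 0x2FD
s_2 = InvRound(s_1, k_0) = 0x32A

0x32A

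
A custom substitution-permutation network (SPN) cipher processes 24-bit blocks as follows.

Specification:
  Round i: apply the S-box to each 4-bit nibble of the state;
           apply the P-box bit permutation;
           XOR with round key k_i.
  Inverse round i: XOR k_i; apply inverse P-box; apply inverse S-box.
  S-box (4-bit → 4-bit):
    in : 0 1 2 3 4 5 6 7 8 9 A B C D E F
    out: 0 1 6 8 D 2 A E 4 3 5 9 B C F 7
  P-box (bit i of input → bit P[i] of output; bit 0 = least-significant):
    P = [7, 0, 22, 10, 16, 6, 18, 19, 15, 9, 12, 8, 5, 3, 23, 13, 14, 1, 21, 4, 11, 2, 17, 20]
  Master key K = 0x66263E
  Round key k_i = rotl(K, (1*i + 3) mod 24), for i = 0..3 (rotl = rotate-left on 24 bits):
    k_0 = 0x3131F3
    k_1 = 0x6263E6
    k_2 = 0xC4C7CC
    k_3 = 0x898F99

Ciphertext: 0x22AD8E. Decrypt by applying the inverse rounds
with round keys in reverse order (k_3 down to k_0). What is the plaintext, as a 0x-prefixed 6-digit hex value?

0x3654D6

s_0 = ciphertext = 0x22AD8E
s_1 = InvRound(s_0, k_3) = 0x27D5B5
s_2 = InvRound(s_1, k_2) = 0x8DF292
s_3 = InvRound(s_2, k_1) = 0x2DA4E8
s_4 = InvRound(s_3, k_0) = 0x3654D6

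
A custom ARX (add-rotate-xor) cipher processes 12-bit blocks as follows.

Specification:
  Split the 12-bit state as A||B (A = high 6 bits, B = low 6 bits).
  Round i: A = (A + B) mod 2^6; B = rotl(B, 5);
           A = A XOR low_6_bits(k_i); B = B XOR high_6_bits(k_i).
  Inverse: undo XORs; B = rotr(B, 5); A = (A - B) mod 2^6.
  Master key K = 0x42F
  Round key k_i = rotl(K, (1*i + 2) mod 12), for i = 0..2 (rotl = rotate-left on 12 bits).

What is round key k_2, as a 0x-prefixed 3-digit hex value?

K = 0x42F
k_0 = rotl(K, (1*0+2) mod 12) = rotl(K, 2) = 0x0BD
k_1 = rotl(K, (1*1+2) mod 12) = rotl(K, 3) = 0x17A
k_2 = rotl(K, (1*2+2) mod 12) = rotl(K, 4) = 0x2F4

0x2F4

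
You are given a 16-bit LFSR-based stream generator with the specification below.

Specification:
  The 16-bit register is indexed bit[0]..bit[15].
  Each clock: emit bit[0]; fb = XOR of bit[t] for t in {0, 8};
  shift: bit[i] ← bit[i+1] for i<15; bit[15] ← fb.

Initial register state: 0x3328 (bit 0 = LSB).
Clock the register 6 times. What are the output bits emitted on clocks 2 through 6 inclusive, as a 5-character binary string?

00101

reg_0 = 0x3328
clock 1: out=0, reg = 0x9994
clock 2: out=0, reg = 0xCCCA
clock 3: out=0, reg = 0x6665
clock 4: out=1, reg = 0xB332
clock 5: out=0, reg = 0xD999
clock 6: out=1, reg = 0x6CCC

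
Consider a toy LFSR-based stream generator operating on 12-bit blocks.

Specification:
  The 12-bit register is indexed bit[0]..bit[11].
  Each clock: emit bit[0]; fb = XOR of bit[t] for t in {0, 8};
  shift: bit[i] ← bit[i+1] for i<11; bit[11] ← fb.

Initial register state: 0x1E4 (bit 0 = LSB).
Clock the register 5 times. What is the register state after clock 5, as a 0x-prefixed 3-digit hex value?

reg_0 = 0x1E4
clock 1: out=0, reg = 0x8F2
clock 2: out=0, reg = 0x479
clock 3: out=1, reg = 0xA3C
clock 4: out=0, reg = 0x51E
clock 5: out=0, reg = 0xA8F

0xA8F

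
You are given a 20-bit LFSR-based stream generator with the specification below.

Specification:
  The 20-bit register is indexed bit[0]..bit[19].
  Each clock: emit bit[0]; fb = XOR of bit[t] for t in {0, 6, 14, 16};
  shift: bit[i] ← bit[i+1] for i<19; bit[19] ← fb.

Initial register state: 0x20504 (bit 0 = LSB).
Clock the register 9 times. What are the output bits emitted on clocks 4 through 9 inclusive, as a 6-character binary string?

reg_0 = 0x20504
clock 1: out=0, reg = 0x10282
clock 2: out=0, reg = 0x88141
clock 3: out=1, reg = 0x440A0
clock 4: out=0, reg = 0xA2050
clock 5: out=0, reg = 0xD1028
clock 6: out=0, reg = 0xE8814
clock 7: out=0, reg = 0x7440A
clock 8: out=0, reg = 0x3A205
clock 9: out=1, reg = 0x1D102

000001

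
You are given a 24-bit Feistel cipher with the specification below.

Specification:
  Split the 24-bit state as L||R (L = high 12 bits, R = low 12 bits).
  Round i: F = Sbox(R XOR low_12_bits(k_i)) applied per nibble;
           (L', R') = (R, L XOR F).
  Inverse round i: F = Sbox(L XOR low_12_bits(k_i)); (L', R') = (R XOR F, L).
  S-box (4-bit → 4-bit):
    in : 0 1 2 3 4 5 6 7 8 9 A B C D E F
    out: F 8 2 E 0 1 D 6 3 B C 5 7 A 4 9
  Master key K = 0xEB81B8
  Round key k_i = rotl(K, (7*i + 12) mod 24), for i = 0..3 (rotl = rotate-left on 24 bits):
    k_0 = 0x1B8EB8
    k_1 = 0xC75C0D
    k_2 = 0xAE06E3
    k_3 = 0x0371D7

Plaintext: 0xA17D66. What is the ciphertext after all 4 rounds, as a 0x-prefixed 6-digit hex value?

0x71B345

s_0 = plaintext = 0xA17D66
s_1 = Round(s_0, k_0) = 0xD664B3
s_2 = Round(s_1, k_1) = 0x4B3E32
s_3 = Round(s_2, k_2) = 0xE3271B
s_4 = Round(s_3, k_3) = 0x71B345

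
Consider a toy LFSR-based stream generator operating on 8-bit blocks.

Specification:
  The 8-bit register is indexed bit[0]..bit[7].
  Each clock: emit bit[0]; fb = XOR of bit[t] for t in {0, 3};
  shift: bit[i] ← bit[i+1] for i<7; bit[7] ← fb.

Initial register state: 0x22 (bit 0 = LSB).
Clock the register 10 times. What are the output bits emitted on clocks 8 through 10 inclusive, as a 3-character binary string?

reg_0 = 0x22
clock 1: out=0, reg = 0x11
clock 2: out=1, reg = 0x88
clock 3: out=0, reg = 0xC4
clock 4: out=0, reg = 0x62
clock 5: out=0, reg = 0x31
clock 6: out=1, reg = 0x98
clock 7: out=0, reg = 0xCC
clock 8: out=0, reg = 0xE6
clock 9: out=0, reg = 0x73
clock 10: out=1, reg = 0xB9

001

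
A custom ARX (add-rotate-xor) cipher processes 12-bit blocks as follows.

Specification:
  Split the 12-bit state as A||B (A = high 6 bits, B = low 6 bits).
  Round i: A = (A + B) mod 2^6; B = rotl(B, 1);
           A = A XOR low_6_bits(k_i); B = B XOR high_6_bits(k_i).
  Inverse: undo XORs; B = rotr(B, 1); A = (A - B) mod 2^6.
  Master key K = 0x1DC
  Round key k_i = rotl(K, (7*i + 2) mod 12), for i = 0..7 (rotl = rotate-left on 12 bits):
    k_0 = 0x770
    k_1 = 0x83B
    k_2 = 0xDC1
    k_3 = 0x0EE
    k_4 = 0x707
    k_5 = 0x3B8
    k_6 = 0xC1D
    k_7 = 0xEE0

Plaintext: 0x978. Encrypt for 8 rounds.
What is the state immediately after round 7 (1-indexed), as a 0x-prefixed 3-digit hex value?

s_0 = plaintext = 0x978
s_1 = Round(s_0, k_0) = 0xB6C
s_2 = Round(s_1, k_1) = 0x8B9
s_3 = Round(s_2, k_2) = 0x684
s_4 = Round(s_3, k_3) = 0xC0B
s_5 = Round(s_4, k_4) = 0xF0A
s_6 = Round(s_5, k_5) = 0xF9A
s_7 = Round(s_6, k_6) = 0x144
s_8 = Round(s_7, k_7) = 0xA73

0x144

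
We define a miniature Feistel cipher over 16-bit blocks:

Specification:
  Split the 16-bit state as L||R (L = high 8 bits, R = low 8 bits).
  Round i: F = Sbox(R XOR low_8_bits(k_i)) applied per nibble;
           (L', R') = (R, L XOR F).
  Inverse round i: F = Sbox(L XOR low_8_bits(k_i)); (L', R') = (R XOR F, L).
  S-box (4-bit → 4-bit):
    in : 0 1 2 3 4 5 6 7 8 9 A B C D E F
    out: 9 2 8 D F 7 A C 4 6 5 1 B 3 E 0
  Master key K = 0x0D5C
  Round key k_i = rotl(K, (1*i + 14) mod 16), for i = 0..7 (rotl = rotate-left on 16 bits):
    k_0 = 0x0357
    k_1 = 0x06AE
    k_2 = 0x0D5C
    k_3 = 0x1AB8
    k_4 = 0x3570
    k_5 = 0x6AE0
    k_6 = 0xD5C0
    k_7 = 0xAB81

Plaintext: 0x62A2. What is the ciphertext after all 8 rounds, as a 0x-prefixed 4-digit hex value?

s_0 = plaintext = 0x62A2
s_1 = Round(s_0, k_0) = 0xA265
s_2 = Round(s_1, k_1) = 0x6513
s_3 = Round(s_2, k_2) = 0x1395
s_4 = Round(s_3, k_3) = 0x9590
s_5 = Round(s_4, k_4) = 0x907C
s_6 = Round(s_5, k_5) = 0x7CFB
s_7 = Round(s_6, k_6) = 0xFBAD
s_8 = Round(s_7, k_7) = 0xAD70

0xAD70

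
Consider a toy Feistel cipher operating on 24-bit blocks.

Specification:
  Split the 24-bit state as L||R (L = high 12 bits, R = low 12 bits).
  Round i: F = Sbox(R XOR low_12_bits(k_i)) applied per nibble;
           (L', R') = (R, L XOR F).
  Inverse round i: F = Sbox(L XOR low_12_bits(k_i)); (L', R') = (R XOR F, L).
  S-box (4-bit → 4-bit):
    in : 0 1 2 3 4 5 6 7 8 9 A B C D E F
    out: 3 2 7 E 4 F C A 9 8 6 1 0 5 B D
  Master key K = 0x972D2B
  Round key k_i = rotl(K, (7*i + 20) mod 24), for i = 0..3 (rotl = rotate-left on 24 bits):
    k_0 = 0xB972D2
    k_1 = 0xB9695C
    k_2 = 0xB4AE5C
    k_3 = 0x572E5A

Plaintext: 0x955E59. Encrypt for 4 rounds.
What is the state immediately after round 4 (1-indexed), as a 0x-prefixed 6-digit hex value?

s_0 = plaintext = 0x955E59
s_1 = Round(s_0, k_0) = 0xE599C4
s_2 = Round(s_1, k_1) = 0x9C4DD0
s_3 = Round(s_2, k_2) = 0xDD0754
s_4 = Round(s_3, k_3) = 0x7545EB

0x7545EB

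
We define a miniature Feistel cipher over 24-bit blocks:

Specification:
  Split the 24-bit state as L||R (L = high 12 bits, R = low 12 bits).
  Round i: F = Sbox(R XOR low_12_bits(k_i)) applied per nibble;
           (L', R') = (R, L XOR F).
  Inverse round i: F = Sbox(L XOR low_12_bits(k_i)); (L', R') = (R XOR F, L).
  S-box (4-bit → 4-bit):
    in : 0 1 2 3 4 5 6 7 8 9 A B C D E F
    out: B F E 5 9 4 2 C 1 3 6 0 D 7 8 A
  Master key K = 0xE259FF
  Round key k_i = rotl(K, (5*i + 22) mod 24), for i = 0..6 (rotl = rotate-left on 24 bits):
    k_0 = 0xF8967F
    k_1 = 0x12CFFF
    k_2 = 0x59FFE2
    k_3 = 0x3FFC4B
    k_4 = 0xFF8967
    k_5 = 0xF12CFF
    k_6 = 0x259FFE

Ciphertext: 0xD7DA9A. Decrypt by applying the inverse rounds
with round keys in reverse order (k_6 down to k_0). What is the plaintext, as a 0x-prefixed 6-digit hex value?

s_0 = ciphertext = 0xD7DA9A
s_1 = InvRound(s_0, k_6) = 0x48FD7D
s_2 = InvRound(s_1, k_5) = 0xCB648F
s_3 = InvRound(s_2, k_4) = 0x0F0CB6
s_4 = InvRound(s_3, k_3) = 0x1B60F0
s_5 = InvRound(s_4, k_2) = 0x8B91B6
s_6 = InvRound(s_5, k_1) = 0xD248B9
s_7 = InvRound(s_6, k_0) = 0x8F9D24

0x8F9D24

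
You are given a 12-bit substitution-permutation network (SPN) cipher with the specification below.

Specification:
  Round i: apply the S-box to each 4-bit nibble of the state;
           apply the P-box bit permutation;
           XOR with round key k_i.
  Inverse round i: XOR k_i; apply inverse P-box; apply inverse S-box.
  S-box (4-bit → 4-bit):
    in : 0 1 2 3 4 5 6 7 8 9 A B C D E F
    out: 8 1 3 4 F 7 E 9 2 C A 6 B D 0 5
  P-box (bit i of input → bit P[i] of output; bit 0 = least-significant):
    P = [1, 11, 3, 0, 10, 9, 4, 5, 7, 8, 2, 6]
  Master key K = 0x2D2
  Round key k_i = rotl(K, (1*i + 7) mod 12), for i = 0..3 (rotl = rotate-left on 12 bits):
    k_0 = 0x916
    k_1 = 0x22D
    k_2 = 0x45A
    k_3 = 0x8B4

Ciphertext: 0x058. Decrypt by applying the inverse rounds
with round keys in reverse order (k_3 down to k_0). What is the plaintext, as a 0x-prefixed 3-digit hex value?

0xEA5

s_0 = ciphertext = 0x058
s_1 = InvRound(s_0, k_3) = 0xD0B
s_2 = InvRound(s_1, k_2) = 0xA3A
s_3 = InvRound(s_2, k_1) = 0x33C
s_4 = InvRound(s_3, k_0) = 0xEA5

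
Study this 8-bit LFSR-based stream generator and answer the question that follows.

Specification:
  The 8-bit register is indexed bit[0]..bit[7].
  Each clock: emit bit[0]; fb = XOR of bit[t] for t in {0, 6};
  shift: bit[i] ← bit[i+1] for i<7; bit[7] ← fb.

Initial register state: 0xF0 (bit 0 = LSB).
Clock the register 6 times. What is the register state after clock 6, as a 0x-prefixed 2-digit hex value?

0x3F

reg_0 = 0xF0
clock 1: out=0, reg = 0xF8
clock 2: out=0, reg = 0xFC
clock 3: out=0, reg = 0xFE
clock 4: out=0, reg = 0xFF
clock 5: out=1, reg = 0x7F
clock 6: out=1, reg = 0x3F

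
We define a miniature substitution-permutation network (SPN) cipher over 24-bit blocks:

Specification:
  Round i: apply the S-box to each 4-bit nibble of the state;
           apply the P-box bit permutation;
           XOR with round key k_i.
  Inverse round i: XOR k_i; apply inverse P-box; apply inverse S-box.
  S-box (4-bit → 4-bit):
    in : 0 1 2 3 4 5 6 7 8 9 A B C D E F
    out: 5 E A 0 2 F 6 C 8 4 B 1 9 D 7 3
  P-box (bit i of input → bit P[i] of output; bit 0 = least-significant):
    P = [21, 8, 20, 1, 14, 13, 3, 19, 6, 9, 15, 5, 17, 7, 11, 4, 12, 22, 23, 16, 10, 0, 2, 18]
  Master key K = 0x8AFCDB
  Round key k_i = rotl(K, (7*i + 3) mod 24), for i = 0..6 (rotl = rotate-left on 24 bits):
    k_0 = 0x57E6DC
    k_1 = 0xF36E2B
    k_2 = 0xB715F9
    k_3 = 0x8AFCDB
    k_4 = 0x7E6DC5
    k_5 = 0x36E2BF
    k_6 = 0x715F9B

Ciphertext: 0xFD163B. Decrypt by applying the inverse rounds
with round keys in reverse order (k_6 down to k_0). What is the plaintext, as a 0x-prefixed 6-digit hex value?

0x0B7840

s_0 = ciphertext = 0xFD163B
s_1 = InvRound(s_0, k_6) = 0x8968C4
s_2 = InvRound(s_1, k_5) = 0x27D57D
s_3 = InvRound(s_2, k_4) = 0x3A1719
s_4 = InvRound(s_3, k_3) = 0x396EF5
s_5 = InvRound(s_4, k_2) = 0x700454
s_6 = InvRound(s_5, k_1) = 0x67DAE8
s_7 = InvRound(s_6, k_0) = 0x0B7840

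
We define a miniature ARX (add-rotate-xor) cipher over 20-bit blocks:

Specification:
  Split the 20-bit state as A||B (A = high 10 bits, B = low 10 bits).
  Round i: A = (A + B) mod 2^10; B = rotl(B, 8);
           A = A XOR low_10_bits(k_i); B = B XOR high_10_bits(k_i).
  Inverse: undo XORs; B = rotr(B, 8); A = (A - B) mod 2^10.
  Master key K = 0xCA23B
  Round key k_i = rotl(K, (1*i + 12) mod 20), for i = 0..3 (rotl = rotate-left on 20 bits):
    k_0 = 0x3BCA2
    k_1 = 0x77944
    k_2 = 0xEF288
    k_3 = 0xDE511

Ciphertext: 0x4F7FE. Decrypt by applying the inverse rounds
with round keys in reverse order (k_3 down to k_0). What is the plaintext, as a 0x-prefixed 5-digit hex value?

s_0 = ciphertext = 0x4F7FE
s_1 = InvRound(s_0, k_3) = 0x8421C
s_2 = InvRound(s_1, k_2) = 0x85E81
s_3 = InvRound(s_2, k_1) = 0x7517F
s_4 = InvRound(s_3, k_0) = 0xCD641

0xCD641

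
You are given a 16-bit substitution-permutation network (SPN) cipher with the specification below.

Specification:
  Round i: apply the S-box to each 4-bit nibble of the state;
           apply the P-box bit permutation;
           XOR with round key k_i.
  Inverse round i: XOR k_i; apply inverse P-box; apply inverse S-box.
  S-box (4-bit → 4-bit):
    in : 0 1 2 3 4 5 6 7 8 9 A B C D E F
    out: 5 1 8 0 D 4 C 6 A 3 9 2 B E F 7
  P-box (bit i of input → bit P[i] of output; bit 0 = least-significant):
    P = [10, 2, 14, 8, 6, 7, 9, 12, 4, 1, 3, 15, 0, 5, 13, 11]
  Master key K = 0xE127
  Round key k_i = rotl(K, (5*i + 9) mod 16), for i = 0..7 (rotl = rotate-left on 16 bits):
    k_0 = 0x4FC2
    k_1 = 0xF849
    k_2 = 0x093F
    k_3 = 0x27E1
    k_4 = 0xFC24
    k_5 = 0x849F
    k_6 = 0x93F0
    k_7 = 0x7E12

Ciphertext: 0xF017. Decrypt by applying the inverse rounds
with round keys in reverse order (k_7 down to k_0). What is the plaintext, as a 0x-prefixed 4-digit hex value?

0xB6C3

s_0 = ciphertext = 0xF017
s_1 = InvRound(s_0, k_7) = 0xA259
s_2 = InvRound(s_1, k_6) = 0xF582
s_3 = InvRound(s_2, k_5) = 0x002D
s_4 = InvRound(s_3, k_4) = 0x4620
s_5 = InvRound(s_4, k_3) = 0x0396
s_6 = InvRound(s_5, k_2) = 0xC573
s_7 = InvRound(s_6, k_1) = 0xDF2A
s_8 = InvRound(s_7, k_0) = 0xB6C3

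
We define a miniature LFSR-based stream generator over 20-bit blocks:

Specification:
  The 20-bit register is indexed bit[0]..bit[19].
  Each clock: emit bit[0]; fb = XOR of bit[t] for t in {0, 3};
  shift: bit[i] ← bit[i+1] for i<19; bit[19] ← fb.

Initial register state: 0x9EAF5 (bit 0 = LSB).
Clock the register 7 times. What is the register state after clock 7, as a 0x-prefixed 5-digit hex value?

0x573D5

reg_0 = 0x9EAF5
clock 1: out=1, reg = 0xCF57A
clock 2: out=0, reg = 0xE7ABD
clock 3: out=1, reg = 0x73D5E
clock 4: out=0, reg = 0xB9EAF
clock 5: out=1, reg = 0x5CF57
clock 6: out=1, reg = 0xAE7AB
clock 7: out=1, reg = 0x573D5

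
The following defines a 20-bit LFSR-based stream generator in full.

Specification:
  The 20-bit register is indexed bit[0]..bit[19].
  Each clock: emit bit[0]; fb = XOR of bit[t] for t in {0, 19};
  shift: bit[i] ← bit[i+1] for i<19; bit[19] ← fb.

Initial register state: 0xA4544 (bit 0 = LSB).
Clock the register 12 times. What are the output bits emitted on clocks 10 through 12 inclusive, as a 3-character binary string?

010

reg_0 = 0xA4544
clock 1: out=0, reg = 0xD22A2
clock 2: out=0, reg = 0xE9151
clock 3: out=1, reg = 0x748A8
clock 4: out=0, reg = 0x3A454
clock 5: out=0, reg = 0x1D22A
clock 6: out=0, reg = 0x0E915
clock 7: out=1, reg = 0x8748A
clock 8: out=0, reg = 0xC3A45
clock 9: out=1, reg = 0x61D22
clock 10: out=0, reg = 0x30E91
clock 11: out=1, reg = 0x98748
clock 12: out=0, reg = 0xCC3A4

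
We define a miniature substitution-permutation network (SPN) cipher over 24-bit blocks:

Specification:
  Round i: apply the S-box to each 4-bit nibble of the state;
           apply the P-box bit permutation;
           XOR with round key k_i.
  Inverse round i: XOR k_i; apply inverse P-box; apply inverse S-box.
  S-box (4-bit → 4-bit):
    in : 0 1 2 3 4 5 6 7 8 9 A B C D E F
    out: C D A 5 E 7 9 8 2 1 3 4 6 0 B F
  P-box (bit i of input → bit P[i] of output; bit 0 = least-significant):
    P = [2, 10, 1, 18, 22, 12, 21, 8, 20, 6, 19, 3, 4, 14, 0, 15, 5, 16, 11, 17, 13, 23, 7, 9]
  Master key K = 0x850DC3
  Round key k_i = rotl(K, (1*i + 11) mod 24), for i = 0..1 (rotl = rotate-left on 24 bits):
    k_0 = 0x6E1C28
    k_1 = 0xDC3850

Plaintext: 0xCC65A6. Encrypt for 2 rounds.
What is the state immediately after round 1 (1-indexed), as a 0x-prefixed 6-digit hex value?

s_0 = plaintext = 0xCC65A6
s_1 = Round(s_0, k_0) = 0xB384FC
s_2 = Round(s_1, k_1) = 0xB465BA

0xB384FC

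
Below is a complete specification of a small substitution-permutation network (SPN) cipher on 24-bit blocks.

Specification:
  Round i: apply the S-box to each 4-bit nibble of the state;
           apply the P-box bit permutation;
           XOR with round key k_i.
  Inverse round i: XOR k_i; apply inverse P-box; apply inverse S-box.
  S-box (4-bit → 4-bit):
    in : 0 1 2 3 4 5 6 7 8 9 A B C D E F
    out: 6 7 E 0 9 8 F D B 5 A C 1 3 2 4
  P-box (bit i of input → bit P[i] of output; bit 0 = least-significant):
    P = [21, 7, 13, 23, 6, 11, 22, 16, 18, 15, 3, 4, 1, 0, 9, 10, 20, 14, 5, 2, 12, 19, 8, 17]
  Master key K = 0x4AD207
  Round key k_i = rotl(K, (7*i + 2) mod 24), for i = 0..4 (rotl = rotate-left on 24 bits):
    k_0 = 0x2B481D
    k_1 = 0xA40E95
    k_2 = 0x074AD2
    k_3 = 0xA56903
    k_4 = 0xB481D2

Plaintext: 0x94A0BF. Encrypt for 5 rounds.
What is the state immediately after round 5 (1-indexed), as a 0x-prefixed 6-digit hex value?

s_0 = plaintext = 0x94A0BF
s_1 = Round(s_0, k_0) = 0x7AFD10
s_2 = Round(s_1, k_1) = 0xE2F551
s_3 = Round(s_2, k_2) = 0x2E2866
s_4 = Round(s_3, k_3) = 0x4A86D2
s_5 = Round(s_4, k_4) = 0x327D0D

0x327D0D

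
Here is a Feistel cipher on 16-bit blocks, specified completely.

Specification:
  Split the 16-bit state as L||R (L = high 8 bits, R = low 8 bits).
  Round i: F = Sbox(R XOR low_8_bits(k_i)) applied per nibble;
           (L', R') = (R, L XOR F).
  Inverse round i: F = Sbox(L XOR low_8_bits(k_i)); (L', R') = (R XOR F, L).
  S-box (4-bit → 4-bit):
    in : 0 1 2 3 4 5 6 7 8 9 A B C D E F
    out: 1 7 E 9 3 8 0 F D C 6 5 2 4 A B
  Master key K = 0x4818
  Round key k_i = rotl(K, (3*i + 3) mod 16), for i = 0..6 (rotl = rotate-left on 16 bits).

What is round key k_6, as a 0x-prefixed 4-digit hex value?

K = 0x4818
k_0 = rotl(K, (3*0+3) mod 16) = rotl(K, 3) = 0x40C2
k_1 = rotl(K, (3*1+3) mod 16) = rotl(K, 6) = 0x0612
k_2 = rotl(K, (3*2+3) mod 16) = rotl(K, 9) = 0x3090
k_3 = rotl(K, (3*3+3) mod 16) = rotl(K, 12) = 0x8481
k_4 = rotl(K, (3*4+3) mod 16) = rotl(K, 15) = 0x240C
k_5 = rotl(K, (3*5+3) mod 16) = rotl(K, 2) = 0x2061
k_6 = rotl(K, (3*6+3) mod 16) = rotl(K, 5) = 0x0309

0x0309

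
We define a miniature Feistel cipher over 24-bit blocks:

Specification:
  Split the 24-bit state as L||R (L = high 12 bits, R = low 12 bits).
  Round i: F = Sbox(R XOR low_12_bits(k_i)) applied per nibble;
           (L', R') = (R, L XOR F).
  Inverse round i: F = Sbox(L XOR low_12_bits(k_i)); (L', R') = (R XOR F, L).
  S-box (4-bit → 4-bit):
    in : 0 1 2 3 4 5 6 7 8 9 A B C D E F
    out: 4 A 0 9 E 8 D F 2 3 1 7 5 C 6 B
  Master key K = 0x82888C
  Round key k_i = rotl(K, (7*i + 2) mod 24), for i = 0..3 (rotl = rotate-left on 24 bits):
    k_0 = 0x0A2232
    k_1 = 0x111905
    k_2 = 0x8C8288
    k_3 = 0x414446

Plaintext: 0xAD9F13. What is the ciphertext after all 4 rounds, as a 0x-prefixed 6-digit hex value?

0xB5EF7C

s_0 = plaintext = 0xAD9F13
s_1 = Round(s_0, k_0) = 0xF136D3
s_2 = Round(s_1, k_1) = 0x6D34DE
s_3 = Round(s_2, k_2) = 0x4DEB5E
s_4 = Round(s_3, k_3) = 0xB5EF7C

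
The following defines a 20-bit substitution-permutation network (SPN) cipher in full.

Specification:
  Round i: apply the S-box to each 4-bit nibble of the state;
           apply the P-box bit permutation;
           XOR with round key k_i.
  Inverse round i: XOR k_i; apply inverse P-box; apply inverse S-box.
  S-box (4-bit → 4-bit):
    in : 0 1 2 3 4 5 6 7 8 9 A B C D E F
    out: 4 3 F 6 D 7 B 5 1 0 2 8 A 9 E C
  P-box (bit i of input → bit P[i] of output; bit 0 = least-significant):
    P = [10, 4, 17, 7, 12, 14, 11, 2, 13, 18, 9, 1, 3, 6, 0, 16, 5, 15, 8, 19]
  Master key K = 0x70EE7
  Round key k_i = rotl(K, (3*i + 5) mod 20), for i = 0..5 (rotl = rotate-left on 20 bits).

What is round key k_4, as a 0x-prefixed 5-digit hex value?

K = 0x70EE7
k_0 = rotl(K, (3*0+5) mod 20) = rotl(K, 5) = 0x1DCEE
k_1 = rotl(K, (3*1+5) mod 20) = rotl(K, 8) = 0xEE770
k_2 = rotl(K, (3*2+5) mod 20) = rotl(K, 11) = 0x73B87
k_3 = rotl(K, (3*3+5) mod 20) = rotl(K, 14) = 0x9DC3B
k_4 = rotl(K, (3*4+5) mod 20) = rotl(K, 17) = 0xEE1DC

0xEE1DC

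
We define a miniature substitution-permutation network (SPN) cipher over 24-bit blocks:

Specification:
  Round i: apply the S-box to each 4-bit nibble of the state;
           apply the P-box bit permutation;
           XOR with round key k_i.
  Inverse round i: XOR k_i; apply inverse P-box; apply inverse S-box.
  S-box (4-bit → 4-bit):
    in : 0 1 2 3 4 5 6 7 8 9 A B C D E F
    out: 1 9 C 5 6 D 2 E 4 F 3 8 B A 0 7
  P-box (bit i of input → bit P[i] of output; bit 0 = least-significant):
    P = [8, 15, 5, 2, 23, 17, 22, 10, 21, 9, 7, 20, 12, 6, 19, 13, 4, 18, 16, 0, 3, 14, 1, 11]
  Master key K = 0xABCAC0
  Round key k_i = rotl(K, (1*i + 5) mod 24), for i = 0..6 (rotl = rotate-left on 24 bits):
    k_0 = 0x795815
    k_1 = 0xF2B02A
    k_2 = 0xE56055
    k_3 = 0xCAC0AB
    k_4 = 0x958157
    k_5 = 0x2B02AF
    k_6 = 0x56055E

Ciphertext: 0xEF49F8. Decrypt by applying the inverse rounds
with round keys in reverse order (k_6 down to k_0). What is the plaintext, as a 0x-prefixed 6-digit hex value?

0x605885

s_0 = ciphertext = 0xEF49F8
s_1 = InvRound(s_0, k_6) = 0x788512
s_2 = InvRound(s_1, k_5) = 0x05E779
s_3 = InvRound(s_2, k_4) = 0xFEBD12
s_4 = InvRound(s_3, k_3) = 0xCC15B3
s_5 = InvRound(s_4, k_2) = 0x4893B5
s_6 = InvRound(s_5, k_1) = 0x3129A1
s_7 = InvRound(s_6, k_0) = 0x605885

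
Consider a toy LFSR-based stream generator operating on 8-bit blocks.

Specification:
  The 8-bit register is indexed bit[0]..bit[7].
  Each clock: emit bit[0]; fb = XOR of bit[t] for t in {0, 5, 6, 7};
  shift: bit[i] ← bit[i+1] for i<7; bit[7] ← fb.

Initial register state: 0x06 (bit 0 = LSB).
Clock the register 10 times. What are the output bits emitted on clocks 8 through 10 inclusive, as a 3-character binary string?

001

reg_0 = 0x06
clock 1: out=0, reg = 0x03
clock 2: out=1, reg = 0x81
clock 3: out=1, reg = 0x40
clock 4: out=0, reg = 0xA0
clock 5: out=0, reg = 0x50
clock 6: out=0, reg = 0xA8
clock 7: out=0, reg = 0x54
clock 8: out=0, reg = 0xAA
clock 9: out=0, reg = 0x55
clock 10: out=1, reg = 0x2A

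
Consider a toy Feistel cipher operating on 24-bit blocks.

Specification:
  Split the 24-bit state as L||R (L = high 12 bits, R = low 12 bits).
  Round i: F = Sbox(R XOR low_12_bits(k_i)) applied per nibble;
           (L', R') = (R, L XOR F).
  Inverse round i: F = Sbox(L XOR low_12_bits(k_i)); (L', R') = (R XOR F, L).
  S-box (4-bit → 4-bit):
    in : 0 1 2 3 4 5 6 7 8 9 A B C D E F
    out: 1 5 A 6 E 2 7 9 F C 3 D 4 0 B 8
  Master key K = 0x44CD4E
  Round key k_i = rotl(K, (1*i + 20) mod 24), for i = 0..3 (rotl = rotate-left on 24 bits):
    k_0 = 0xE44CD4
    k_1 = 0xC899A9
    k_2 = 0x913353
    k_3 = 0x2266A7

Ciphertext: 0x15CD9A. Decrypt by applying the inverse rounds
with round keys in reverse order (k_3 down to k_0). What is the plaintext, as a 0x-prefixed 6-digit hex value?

s_0 = ciphertext = 0x15CD9A
s_1 = InvRound(s_0, k_3) = 0x41715C
s_2 = InvRound(s_1, k_2) = 0x8B2417
s_3 = InvRound(s_2, k_1) = 0x14A8B2
s_4 = InvRound(s_3, k_0) = 0x87914A

0x87914A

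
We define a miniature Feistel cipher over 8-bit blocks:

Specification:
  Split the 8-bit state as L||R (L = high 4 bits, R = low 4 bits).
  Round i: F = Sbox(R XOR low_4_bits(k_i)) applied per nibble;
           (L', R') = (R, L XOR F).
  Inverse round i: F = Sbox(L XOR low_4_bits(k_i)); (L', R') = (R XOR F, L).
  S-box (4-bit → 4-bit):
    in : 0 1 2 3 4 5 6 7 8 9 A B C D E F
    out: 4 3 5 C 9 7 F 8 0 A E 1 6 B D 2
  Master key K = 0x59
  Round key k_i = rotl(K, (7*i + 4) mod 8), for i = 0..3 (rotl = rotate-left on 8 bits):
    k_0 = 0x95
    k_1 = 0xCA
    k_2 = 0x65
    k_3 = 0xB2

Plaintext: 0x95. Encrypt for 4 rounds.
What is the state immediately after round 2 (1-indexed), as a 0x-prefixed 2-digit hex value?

0xDD

s_0 = plaintext = 0x95
s_1 = Round(s_0, k_0) = 0x5D
s_2 = Round(s_1, k_1) = 0xDD
s_3 = Round(s_2, k_2) = 0xDD
s_4 = Round(s_3, k_3) = 0xDF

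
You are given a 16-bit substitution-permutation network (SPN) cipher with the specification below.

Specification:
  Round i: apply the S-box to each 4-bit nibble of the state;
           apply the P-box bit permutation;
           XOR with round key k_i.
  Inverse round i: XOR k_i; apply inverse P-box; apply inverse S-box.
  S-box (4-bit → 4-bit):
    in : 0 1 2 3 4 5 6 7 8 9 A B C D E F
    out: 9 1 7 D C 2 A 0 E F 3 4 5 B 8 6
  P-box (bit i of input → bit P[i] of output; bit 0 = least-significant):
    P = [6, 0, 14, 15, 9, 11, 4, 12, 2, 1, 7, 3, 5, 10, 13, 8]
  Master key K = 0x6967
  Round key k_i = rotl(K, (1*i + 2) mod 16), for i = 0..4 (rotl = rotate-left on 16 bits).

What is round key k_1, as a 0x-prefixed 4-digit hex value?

0x4B3B

K = 0x6967
k_0 = rotl(K, (1*0+2) mod 16) = rotl(K, 2) = 0xA59D
k_1 = rotl(K, (1*1+2) mod 16) = rotl(K, 3) = 0x4B3B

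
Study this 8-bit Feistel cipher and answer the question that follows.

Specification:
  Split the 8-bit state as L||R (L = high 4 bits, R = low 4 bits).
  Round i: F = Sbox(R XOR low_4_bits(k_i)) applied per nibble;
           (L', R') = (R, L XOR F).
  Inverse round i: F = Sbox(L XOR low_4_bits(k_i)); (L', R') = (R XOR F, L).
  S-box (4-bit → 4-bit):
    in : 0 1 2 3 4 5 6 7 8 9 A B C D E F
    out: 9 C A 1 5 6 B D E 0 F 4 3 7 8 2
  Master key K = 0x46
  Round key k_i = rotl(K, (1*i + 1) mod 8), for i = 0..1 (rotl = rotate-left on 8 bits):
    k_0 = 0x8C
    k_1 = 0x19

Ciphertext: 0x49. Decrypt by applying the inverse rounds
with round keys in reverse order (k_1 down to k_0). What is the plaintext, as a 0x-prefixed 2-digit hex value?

s_0 = ciphertext = 0x49
s_1 = InvRound(s_0, k_1) = 0xE4
s_2 = InvRound(s_1, k_0) = 0xEE

0xEE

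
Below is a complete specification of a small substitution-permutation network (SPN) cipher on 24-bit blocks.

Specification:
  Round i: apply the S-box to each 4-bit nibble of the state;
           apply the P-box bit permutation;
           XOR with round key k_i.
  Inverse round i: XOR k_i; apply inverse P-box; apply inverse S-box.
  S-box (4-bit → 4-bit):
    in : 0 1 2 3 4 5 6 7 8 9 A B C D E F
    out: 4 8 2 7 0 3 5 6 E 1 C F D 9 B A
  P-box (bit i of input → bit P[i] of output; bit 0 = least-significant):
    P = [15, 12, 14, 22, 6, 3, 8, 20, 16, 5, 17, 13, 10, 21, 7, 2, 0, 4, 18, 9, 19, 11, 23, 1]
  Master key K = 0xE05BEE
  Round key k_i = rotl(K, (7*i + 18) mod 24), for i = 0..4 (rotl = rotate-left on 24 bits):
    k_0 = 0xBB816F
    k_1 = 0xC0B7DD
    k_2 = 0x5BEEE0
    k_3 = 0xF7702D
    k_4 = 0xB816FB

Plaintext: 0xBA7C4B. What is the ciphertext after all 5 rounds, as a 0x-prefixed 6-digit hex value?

s_0 = plaintext = 0xBA7C4B
s_1 = Round(s_0, k_0) = 0x547BED
s_2 = Round(s_1, k_1) = 0xBB1F35
s_3 = Round(s_2, k_2) = 0xD7559F
s_4 = Round(s_3, k_3) = 0x9A645F
s_5 = Round(s_4, k_4) = 0xF40033

0xF40033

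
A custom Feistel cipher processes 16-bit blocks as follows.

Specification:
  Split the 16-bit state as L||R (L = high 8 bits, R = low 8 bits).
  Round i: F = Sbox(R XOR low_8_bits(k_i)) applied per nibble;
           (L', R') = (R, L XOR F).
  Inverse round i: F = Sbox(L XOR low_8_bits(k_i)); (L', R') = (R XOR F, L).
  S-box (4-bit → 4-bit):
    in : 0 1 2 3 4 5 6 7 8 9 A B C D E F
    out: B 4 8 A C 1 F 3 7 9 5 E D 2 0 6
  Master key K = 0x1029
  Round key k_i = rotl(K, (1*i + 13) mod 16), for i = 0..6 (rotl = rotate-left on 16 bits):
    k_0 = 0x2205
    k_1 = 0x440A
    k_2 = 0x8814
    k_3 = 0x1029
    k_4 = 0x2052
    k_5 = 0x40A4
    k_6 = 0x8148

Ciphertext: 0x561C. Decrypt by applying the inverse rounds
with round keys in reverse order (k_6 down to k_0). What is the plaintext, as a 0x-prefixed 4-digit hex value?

0xEEA8

s_0 = ciphertext = 0x561C
s_1 = InvRound(s_0, k_6) = 0x5C56
s_2 = InvRound(s_1, k_5) = 0x315C
s_3 = InvRound(s_2, k_4) = 0xA631
s_4 = InvRound(s_3, k_3) = 0x47A6
s_5 = InvRound(s_4, k_2) = 0xBC47
s_6 = InvRound(s_5, k_1) = 0xA8BC
s_7 = InvRound(s_6, k_0) = 0xEEA8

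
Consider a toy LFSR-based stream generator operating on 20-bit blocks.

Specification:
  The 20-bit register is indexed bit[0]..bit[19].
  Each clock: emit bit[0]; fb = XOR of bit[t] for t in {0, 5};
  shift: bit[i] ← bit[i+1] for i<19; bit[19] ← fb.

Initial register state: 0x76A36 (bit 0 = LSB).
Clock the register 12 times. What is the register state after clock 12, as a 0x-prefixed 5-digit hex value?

0x16776

reg_0 = 0x76A36
clock 1: out=0, reg = 0xBB51B
clock 2: out=1, reg = 0xDDA8D
clock 3: out=1, reg = 0xEED46
clock 4: out=0, reg = 0x776A3
clock 5: out=1, reg = 0x3BB51
clock 6: out=1, reg = 0x9DDA8
clock 7: out=0, reg = 0xCEED4
clock 8: out=0, reg = 0x6776A
clock 9: out=0, reg = 0xB3BB5
clock 10: out=1, reg = 0x59DDA
clock 11: out=0, reg = 0x2CEED
clock 12: out=1, reg = 0x16776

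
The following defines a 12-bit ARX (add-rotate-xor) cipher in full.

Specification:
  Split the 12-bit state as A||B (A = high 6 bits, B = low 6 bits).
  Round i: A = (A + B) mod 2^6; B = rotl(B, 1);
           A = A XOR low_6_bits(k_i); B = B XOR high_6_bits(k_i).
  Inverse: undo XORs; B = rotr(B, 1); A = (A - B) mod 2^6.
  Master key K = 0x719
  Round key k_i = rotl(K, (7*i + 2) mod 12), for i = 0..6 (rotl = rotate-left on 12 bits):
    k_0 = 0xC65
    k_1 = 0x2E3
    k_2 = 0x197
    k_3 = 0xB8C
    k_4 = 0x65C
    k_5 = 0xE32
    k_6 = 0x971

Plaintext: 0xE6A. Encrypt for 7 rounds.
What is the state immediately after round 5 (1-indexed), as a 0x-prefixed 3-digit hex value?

s_0 = plaintext = 0xE6A
s_1 = Round(s_0, k_0) = 0x1A4
s_2 = Round(s_1, k_1) = 0x242
s_3 = Round(s_2, k_2) = 0x702
s_4 = Round(s_3, k_3) = 0x4AA
s_5 = Round(s_4, k_4) = 0x80C
s_6 = Round(s_5, k_5) = 0x7A0
s_7 = Round(s_6, k_6) = 0x3E4

0x80C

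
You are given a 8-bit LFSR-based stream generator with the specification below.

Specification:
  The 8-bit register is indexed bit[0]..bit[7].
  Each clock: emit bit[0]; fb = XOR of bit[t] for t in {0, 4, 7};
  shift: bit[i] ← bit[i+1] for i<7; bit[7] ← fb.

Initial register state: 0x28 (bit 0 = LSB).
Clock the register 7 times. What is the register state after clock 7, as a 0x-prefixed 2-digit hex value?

reg_0 = 0x28
clock 1: out=0, reg = 0x14
clock 2: out=0, reg = 0x8A
clock 3: out=0, reg = 0xC5
clock 4: out=1, reg = 0x62
clock 5: out=0, reg = 0x31
clock 6: out=1, reg = 0x18
clock 7: out=0, reg = 0x8C

0x8C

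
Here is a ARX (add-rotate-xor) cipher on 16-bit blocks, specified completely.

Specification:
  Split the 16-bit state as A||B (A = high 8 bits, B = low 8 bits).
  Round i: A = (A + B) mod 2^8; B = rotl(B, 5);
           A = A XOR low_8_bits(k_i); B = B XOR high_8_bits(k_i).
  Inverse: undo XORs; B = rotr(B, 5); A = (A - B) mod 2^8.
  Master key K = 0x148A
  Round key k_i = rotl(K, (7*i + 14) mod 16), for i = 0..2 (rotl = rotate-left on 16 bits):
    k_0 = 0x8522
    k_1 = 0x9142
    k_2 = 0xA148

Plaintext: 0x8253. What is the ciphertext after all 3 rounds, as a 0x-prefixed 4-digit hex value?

s_0 = plaintext = 0x8253
s_1 = Round(s_0, k_0) = 0xF7EF
s_2 = Round(s_1, k_1) = 0xA46C
s_3 = Round(s_2, k_2) = 0x582C

0x582C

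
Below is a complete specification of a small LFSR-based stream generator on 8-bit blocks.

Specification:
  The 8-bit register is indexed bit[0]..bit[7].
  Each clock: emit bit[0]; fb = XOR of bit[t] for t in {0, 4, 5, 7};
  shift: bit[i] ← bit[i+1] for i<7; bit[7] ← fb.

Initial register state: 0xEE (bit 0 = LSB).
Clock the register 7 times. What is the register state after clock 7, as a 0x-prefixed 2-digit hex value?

0x65

reg_0 = 0xEE
clock 1: out=0, reg = 0x77
clock 2: out=1, reg = 0xBB
clock 3: out=1, reg = 0x5D
clock 4: out=1, reg = 0x2E
clock 5: out=0, reg = 0x97
clock 6: out=1, reg = 0xCB
clock 7: out=1, reg = 0x65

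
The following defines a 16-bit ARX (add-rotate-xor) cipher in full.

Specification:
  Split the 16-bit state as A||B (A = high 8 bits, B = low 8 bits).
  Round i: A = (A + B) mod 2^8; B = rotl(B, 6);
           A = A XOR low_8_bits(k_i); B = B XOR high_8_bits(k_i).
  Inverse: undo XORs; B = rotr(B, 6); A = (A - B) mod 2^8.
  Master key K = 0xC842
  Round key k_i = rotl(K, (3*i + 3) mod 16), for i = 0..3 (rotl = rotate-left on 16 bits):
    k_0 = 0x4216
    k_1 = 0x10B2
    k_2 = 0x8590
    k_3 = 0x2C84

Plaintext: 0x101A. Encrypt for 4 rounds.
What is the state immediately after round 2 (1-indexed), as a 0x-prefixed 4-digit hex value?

0xB221

s_0 = plaintext = 0x101A
s_1 = Round(s_0, k_0) = 0x3CC4
s_2 = Round(s_1, k_1) = 0xB221
s_3 = Round(s_2, k_2) = 0x43CD
s_4 = Round(s_3, k_3) = 0x945F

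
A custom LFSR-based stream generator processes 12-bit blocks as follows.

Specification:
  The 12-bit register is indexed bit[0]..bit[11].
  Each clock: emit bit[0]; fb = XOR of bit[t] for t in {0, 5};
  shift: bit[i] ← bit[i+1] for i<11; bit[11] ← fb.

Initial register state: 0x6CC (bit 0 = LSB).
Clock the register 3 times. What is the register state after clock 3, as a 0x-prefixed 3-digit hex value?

reg_0 = 0x6CC
clock 1: out=0, reg = 0x366
clock 2: out=0, reg = 0x9B3
clock 3: out=1, reg = 0x4D9

0x4D9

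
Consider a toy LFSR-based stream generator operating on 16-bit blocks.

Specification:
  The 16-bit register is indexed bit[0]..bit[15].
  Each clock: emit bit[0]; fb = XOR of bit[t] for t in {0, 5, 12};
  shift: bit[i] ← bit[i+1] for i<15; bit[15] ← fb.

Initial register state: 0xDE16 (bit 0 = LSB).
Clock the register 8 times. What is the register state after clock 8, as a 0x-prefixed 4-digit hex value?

0x5BDE

reg_0 = 0xDE16
clock 1: out=0, reg = 0xEF0B
clock 2: out=1, reg = 0xF785
clock 3: out=1, reg = 0x7BC2
clock 4: out=0, reg = 0xBDE1
clock 5: out=1, reg = 0xDEF0
clock 6: out=0, reg = 0x6F78
clock 7: out=0, reg = 0xB7BC
clock 8: out=0, reg = 0x5BDE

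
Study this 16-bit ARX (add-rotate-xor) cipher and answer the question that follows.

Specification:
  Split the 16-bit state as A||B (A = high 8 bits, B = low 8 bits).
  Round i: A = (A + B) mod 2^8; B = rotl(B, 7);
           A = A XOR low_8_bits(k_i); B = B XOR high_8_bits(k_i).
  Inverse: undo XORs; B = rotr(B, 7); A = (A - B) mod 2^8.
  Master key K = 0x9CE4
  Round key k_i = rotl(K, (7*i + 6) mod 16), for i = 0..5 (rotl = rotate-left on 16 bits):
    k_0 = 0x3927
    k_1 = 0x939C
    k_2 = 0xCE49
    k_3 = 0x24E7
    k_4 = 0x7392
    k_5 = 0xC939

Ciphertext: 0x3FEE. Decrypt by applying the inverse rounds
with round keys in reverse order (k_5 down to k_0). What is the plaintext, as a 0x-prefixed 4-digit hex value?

0xF4AF

s_0 = ciphertext = 0x3FEE
s_1 = InvRound(s_0, k_5) = 0xB84E
s_2 = InvRound(s_1, k_4) = 0xB07A
s_3 = InvRound(s_2, k_3) = 0x9BBC
s_4 = InvRound(s_3, k_2) = 0xEEE4
s_5 = InvRound(s_4, k_1) = 0x84EE
s_6 = InvRound(s_5, k_0) = 0xF4AF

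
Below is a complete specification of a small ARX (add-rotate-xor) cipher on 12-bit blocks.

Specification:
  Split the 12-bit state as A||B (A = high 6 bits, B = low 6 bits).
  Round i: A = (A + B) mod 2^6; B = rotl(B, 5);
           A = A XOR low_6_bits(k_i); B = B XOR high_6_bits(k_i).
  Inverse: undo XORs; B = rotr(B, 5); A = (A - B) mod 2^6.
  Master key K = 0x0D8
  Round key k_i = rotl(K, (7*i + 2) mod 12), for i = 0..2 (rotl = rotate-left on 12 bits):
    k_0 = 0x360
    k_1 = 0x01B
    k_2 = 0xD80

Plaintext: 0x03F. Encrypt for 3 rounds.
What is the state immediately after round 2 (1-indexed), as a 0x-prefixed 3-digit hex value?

0x299

s_0 = plaintext = 0x03F
s_1 = Round(s_0, k_0) = 0x7F2
s_2 = Round(s_1, k_1) = 0x299
s_3 = Round(s_2, k_2) = 0x8DA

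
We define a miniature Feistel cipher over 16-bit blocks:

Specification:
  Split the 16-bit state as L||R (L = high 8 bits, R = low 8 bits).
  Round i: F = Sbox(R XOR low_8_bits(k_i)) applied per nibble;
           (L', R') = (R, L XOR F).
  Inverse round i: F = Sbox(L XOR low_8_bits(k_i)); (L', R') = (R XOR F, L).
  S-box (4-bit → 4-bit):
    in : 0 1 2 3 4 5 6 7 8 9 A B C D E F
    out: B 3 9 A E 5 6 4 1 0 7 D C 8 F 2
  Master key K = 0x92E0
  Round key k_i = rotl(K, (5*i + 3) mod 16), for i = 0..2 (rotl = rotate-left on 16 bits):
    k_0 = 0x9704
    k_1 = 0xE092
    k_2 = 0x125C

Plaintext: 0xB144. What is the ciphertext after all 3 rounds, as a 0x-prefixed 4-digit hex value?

s_0 = plaintext = 0xB144
s_1 = Round(s_0, k_0) = 0x445A
s_2 = Round(s_1, k_1) = 0x5A85
s_3 = Round(s_2, k_2) = 0x85DA

0x85DA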